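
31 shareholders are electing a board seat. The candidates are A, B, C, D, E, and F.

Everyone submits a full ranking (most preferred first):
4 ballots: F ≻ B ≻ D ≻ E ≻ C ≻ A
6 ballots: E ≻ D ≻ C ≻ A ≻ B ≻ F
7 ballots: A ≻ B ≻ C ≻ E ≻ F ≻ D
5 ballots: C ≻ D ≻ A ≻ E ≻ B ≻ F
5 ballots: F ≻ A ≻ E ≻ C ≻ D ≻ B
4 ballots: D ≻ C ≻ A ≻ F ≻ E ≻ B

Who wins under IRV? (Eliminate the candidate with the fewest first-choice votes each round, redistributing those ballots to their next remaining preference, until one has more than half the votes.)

C

Round 1: A 7, B 0, C 5, D 4, E 6, F 9. B eliminated.
Round 2: A 7, C 5, D 4, E 6, F 9. D eliminated.
Round 3: A 7, C 9, E 6, F 9. E eliminated.
Round 4: A 7, C 15, F 9. A eliminated.
Round 5: C 22, F 9. C has a majority (≥16).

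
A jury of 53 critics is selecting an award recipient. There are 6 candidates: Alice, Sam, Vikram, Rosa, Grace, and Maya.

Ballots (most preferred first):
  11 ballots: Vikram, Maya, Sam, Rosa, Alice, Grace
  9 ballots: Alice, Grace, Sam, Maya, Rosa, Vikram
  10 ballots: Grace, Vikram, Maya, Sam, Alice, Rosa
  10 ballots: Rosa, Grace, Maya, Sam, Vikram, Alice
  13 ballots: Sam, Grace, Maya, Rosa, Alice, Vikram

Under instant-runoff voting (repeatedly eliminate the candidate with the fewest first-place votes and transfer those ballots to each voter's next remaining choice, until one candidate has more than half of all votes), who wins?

Round 1: Alice 9, Sam 13, Vikram 11, Rosa 10, Grace 10, Maya 0. Maya eliminated.
Round 2: Alice 9, Sam 13, Vikram 11, Rosa 10, Grace 10. Alice eliminated.
Round 3: Sam 13, Vikram 11, Rosa 10, Grace 19. Rosa eliminated.
Round 4: Sam 13, Vikram 11, Grace 29. Grace has a majority (≥27).

Grace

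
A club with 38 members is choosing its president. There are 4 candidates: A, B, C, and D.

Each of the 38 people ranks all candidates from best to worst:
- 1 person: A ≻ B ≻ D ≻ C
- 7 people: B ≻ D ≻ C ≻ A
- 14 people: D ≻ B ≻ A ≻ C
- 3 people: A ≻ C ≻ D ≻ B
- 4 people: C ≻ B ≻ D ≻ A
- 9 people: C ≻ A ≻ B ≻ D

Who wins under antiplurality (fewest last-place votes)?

B

Last-place votes: A 11, B 3, C 15, D 9.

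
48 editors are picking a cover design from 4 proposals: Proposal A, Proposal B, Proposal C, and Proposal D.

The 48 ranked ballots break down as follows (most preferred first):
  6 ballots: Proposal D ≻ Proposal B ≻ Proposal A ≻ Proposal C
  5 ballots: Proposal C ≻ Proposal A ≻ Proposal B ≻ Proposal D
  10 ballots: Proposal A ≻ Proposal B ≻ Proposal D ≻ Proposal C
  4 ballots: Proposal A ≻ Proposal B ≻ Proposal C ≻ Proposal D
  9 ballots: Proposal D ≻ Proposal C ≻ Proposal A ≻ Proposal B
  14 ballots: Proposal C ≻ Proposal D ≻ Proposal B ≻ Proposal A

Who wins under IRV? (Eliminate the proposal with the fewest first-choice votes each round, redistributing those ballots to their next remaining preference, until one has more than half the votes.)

Proposal D

Round 1: Proposal A 14, Proposal B 0, Proposal C 19, Proposal D 15. Proposal B eliminated.
Round 2: Proposal A 14, Proposal C 19, Proposal D 15. Proposal A eliminated.
Round 3: Proposal C 23, Proposal D 25. Proposal D has a majority (≥25).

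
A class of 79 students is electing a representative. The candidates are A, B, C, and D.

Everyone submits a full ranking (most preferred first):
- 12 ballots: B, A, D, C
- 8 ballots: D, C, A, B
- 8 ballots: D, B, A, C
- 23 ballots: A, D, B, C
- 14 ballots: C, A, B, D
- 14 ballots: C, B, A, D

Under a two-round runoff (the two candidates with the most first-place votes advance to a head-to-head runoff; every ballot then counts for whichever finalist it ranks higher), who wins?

Round 1 first-place votes: A 23, B 12, C 28, D 16. C and A advance.
Runoff: C is ranked above A on 36 ballots, A above C on 43.

A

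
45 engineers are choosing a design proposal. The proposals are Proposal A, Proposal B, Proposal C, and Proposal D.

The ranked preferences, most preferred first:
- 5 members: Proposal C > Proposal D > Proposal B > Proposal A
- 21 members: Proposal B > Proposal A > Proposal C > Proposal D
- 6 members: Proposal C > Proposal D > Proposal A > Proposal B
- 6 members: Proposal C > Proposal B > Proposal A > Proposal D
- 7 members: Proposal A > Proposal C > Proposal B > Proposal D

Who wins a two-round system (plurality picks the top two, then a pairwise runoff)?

Proposal C

Round 1 first-place votes: Proposal A 7, Proposal B 21, Proposal C 17, Proposal D 0. Proposal B and Proposal C advance.
Runoff: Proposal B is ranked above Proposal C on 21 ballots, Proposal C above Proposal B on 24.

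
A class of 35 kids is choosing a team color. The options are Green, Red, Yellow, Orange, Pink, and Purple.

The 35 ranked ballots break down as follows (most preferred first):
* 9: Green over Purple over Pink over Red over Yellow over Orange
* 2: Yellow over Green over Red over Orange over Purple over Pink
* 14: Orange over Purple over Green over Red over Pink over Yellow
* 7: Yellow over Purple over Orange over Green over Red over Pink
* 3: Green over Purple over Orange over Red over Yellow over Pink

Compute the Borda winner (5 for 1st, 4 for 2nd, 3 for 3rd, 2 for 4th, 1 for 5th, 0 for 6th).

Green: 9×5 + 2×4 + 14×3 + 7×2 + 3×5 = 124
Red: 9×2 + 2×3 + 14×2 + 7×1 + 3×2 = 65
Yellow: 9×1 + 2×5 + 14×0 + 7×5 + 3×1 = 57
Orange: 9×0 + 2×2 + 14×5 + 7×3 + 3×3 = 104
Pink: 9×3 + 2×0 + 14×1 + 7×0 + 3×0 = 41
Purple: 9×4 + 2×1 + 14×4 + 7×4 + 3×4 = 134

Purple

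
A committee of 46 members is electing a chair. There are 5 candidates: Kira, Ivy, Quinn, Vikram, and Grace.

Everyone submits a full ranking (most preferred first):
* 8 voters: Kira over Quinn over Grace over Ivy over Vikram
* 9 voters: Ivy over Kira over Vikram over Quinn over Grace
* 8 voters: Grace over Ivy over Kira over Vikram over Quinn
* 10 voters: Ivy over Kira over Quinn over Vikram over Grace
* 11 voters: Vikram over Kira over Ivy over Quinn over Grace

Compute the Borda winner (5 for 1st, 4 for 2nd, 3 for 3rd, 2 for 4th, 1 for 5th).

Kira

Kira: 8×5 + 9×4 + 8×3 + 10×4 + 11×4 = 184
Ivy: 8×2 + 9×5 + 8×4 + 10×5 + 11×3 = 176
Quinn: 8×4 + 9×2 + 8×1 + 10×3 + 11×2 = 110
Vikram: 8×1 + 9×3 + 8×2 + 10×2 + 11×5 = 126
Grace: 8×3 + 9×1 + 8×5 + 10×1 + 11×1 = 94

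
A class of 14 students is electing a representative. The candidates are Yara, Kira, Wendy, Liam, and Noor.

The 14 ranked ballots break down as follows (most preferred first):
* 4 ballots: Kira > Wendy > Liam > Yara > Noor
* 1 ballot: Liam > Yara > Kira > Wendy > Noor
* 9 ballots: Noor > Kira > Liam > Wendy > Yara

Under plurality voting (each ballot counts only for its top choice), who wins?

Noor

First-place votes: Yara 0, Kira 4, Wendy 0, Liam 1, Noor 9.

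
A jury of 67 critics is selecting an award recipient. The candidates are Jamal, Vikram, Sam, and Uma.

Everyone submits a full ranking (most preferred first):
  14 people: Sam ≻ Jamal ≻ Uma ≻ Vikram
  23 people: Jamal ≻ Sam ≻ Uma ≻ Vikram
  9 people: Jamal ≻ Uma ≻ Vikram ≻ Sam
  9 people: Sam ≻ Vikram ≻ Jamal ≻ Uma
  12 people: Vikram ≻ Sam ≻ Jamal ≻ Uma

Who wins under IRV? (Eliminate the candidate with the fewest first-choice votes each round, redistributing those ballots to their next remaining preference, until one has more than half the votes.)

Round 1: Jamal 32, Vikram 12, Sam 23, Uma 0. Uma eliminated.
Round 2: Jamal 32, Vikram 12, Sam 23. Vikram eliminated.
Round 3: Jamal 32, Sam 35. Sam has a majority (≥34).

Sam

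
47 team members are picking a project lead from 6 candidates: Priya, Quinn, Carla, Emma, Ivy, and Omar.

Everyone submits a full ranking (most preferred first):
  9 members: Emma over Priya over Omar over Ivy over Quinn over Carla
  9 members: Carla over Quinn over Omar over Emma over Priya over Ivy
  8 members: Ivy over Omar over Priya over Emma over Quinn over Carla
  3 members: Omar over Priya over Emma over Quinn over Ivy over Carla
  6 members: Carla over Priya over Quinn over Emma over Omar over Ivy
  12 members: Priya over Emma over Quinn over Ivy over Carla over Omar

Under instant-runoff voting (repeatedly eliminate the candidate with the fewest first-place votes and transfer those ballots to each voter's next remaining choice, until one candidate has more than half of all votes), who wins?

Round 1: Priya 12, Quinn 0, Carla 15, Emma 9, Ivy 8, Omar 3. Quinn eliminated.
Round 2: Priya 12, Carla 15, Emma 9, Ivy 8, Omar 3. Omar eliminated.
Round 3: Priya 15, Carla 15, Emma 9, Ivy 8. Ivy eliminated.
Round 4: Priya 23, Carla 15, Emma 9. Emma eliminated.
Round 5: Priya 32, Carla 15. Priya has a majority (≥24).

Priya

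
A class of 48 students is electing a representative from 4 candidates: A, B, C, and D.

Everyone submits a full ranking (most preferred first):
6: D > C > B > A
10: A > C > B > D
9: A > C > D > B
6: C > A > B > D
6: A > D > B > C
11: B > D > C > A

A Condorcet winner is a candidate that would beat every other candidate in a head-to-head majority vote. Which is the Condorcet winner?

A

A vs B: 31–17
A vs C: 25–23
A vs D: 31–17
A beats every other candidate.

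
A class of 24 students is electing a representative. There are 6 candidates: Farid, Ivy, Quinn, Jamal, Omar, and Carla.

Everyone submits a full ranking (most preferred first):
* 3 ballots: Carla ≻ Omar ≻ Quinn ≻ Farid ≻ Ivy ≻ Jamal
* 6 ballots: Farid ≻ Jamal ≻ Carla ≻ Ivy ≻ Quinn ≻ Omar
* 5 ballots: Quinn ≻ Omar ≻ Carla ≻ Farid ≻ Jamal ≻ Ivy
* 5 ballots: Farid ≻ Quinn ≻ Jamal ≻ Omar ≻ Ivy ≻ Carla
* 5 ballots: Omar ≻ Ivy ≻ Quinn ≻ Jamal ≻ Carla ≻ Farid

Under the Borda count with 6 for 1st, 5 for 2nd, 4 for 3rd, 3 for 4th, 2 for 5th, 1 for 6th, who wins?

Farid: 3×3 + 6×6 + 5×3 + 5×6 + 5×1 = 95
Ivy: 3×2 + 6×3 + 5×1 + 5×2 + 5×5 = 64
Quinn: 3×4 + 6×2 + 5×6 + 5×5 + 5×4 = 99
Jamal: 3×1 + 6×5 + 5×2 + 5×4 + 5×3 = 78
Omar: 3×5 + 6×1 + 5×5 + 5×3 + 5×6 = 91
Carla: 3×6 + 6×4 + 5×4 + 5×1 + 5×2 = 77

Quinn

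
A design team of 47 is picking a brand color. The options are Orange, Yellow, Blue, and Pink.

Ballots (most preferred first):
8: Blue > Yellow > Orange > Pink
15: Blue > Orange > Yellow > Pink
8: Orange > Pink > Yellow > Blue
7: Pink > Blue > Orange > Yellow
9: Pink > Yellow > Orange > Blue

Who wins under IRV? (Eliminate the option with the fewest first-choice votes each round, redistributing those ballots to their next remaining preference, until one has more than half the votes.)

Pink

Round 1: Orange 8, Yellow 0, Blue 23, Pink 16. Yellow eliminated.
Round 2: Orange 8, Blue 23, Pink 16. Orange eliminated.
Round 3: Blue 23, Pink 24. Pink has a majority (≥24).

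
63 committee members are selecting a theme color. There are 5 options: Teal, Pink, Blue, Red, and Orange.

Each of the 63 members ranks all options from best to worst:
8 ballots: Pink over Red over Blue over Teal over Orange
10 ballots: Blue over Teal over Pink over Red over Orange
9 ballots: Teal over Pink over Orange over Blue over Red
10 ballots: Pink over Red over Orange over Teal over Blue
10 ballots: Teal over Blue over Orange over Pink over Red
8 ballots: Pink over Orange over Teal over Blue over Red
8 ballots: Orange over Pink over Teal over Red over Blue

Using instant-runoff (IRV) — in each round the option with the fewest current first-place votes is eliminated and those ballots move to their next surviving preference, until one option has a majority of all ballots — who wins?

Pink

Round 1: Teal 19, Pink 26, Blue 10, Red 0, Orange 8. Red eliminated.
Round 2: Teal 19, Pink 26, Blue 10, Orange 8. Orange eliminated.
Round 3: Teal 19, Pink 34, Blue 10. Pink has a majority (≥32).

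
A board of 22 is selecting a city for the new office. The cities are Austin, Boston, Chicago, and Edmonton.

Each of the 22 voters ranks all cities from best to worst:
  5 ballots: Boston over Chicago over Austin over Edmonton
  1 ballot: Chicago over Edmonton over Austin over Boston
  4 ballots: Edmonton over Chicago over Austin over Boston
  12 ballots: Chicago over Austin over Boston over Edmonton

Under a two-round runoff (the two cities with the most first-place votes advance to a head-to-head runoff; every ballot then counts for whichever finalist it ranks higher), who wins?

Chicago

Round 1 first-place votes: Austin 0, Boston 5, Chicago 13, Edmonton 4. Chicago and Boston advance.
Runoff: Chicago is ranked above Boston on 17 ballots, Boston above Chicago on 5.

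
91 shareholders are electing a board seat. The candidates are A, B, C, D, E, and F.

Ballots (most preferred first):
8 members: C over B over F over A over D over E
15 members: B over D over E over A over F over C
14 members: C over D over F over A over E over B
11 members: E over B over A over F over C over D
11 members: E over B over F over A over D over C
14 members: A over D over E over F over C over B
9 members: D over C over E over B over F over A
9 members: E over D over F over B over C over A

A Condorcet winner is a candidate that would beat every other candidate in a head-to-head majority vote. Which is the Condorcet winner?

D vs A: 47–44
D vs B: 46–45
D vs C: 58–33
D vs E: 60–31
D vs F: 61–30
D beats every other candidate.

D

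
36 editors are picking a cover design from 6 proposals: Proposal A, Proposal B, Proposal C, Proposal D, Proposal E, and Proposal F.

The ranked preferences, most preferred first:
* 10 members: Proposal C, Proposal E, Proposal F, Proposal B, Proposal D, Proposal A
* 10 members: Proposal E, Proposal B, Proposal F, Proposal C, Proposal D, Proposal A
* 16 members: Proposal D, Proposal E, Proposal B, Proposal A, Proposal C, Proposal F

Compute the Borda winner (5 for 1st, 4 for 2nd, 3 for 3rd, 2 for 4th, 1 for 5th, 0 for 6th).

Proposal A: 10×0 + 10×0 + 16×2 = 32
Proposal B: 10×2 + 10×4 + 16×3 = 108
Proposal C: 10×5 + 10×2 + 16×1 = 86
Proposal D: 10×1 + 10×1 + 16×5 = 100
Proposal E: 10×4 + 10×5 + 16×4 = 154
Proposal F: 10×3 + 10×3 + 16×0 = 60

Proposal E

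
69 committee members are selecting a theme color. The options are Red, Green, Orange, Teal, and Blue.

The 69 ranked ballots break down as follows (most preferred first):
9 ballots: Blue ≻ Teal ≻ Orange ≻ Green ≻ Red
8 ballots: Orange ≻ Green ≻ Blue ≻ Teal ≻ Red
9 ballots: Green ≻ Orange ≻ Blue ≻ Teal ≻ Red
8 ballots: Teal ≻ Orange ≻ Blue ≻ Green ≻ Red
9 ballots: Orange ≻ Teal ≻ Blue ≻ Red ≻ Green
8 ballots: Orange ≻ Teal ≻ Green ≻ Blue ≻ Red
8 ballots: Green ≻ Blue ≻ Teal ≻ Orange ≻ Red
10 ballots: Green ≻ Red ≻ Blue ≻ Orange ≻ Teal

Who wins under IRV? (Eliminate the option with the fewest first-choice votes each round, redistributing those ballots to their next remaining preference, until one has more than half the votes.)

Orange

Round 1: Red 0, Green 27, Orange 25, Teal 8, Blue 9. Red eliminated.
Round 2: Green 27, Orange 25, Teal 8, Blue 9. Teal eliminated.
Round 3: Green 27, Orange 33, Blue 9. Blue eliminated.
Round 4: Green 27, Orange 42. Orange has a majority (≥35).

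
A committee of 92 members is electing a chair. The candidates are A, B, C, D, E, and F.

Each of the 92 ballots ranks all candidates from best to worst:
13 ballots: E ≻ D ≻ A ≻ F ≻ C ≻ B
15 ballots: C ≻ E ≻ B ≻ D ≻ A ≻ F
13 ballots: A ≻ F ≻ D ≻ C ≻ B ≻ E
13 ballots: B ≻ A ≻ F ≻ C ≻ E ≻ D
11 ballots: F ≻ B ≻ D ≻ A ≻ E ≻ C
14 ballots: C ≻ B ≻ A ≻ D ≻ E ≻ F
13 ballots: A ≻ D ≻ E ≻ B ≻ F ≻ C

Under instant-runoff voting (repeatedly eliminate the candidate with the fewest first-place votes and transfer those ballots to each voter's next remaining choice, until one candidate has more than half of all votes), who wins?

A

Round 1: A 26, B 13, C 29, D 0, E 13, F 11. D eliminated.
Round 2: A 26, B 13, C 29, E 13, F 11. F eliminated.
Round 3: A 26, B 24, C 29, E 13. E eliminated.
Round 4: A 39, B 24, C 29. B eliminated.
Round 5: A 63, C 29. A has a majority (≥47).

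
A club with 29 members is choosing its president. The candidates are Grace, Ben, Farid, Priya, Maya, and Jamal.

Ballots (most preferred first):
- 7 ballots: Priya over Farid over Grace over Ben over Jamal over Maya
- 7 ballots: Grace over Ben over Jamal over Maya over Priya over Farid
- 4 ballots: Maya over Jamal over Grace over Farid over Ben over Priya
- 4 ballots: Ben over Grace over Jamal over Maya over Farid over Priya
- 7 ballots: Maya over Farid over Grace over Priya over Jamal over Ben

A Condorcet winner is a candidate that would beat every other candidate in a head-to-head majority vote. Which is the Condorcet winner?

Grace

Grace vs Ben: 25–4
Grace vs Farid: 15–14
Grace vs Priya: 22–7
Grace vs Maya: 18–11
Grace vs Jamal: 25–4
Grace beats every other candidate.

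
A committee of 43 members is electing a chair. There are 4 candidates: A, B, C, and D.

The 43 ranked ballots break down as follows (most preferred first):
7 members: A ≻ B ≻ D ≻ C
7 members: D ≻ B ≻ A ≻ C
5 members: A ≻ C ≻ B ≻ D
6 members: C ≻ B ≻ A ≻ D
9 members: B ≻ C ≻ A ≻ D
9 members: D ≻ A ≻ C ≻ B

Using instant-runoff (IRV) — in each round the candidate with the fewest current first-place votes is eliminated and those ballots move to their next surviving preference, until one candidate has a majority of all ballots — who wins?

B

Round 1: A 12, B 9, C 6, D 16. C eliminated.
Round 2: A 12, B 15, D 16. A eliminated.
Round 3: B 27, D 16. B has a majority (≥22).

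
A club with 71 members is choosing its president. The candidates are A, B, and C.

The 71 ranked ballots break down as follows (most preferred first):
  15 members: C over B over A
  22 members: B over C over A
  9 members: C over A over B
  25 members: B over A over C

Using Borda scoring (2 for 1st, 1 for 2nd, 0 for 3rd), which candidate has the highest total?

A: 15×0 + 22×0 + 9×1 + 25×1 = 34
B: 15×1 + 22×2 + 9×0 + 25×2 = 109
C: 15×2 + 22×1 + 9×2 + 25×0 = 70

B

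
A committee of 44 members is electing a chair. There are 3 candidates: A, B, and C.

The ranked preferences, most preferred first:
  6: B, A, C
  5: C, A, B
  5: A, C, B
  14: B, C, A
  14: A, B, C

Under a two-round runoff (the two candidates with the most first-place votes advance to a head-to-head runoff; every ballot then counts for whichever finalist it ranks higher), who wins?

Round 1 first-place votes: A 19, B 20, C 5. B and A advance.
Runoff: B is ranked above A on 20 ballots, A above B on 24.

A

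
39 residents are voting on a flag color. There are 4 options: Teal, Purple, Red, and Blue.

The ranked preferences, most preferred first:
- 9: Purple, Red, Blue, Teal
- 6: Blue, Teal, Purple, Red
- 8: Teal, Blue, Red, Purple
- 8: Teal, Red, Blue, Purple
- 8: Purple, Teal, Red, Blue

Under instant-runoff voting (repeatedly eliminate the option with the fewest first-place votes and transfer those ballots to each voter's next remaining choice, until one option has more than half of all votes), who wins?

Round 1: Teal 16, Purple 17, Red 0, Blue 6. Red eliminated.
Round 2: Teal 16, Purple 17, Blue 6. Blue eliminated.
Round 3: Teal 22, Purple 17. Teal has a majority (≥20).

Teal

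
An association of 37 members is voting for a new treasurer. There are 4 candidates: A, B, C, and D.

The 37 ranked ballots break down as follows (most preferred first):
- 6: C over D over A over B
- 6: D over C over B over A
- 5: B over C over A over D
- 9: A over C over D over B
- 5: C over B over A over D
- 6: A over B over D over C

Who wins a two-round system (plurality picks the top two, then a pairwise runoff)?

C

Round 1 first-place votes: A 15, B 5, C 11, D 6. A and C advance.
Runoff: A is ranked above C on 15 ballots, C above A on 22.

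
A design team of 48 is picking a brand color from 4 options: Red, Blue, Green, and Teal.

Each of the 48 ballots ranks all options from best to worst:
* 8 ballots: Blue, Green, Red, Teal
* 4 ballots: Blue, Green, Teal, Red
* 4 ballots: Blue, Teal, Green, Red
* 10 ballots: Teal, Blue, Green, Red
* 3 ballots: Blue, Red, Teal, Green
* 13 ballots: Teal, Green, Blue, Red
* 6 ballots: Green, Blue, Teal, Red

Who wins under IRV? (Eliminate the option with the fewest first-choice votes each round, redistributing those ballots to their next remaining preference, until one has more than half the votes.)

Round 1: Red 0, Blue 19, Green 6, Teal 23. Red eliminated.
Round 2: Blue 19, Green 6, Teal 23. Green eliminated.
Round 3: Blue 25, Teal 23. Blue has a majority (≥25).

Blue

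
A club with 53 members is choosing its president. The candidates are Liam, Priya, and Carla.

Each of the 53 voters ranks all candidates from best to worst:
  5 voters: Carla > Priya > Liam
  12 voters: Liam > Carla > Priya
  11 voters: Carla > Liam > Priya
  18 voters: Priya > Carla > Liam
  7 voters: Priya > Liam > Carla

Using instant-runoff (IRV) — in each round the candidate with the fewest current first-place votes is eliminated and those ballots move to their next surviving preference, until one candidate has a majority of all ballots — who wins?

Carla

Round 1: Liam 12, Priya 25, Carla 16. Liam eliminated.
Round 2: Priya 25, Carla 28. Carla has a majority (≥27).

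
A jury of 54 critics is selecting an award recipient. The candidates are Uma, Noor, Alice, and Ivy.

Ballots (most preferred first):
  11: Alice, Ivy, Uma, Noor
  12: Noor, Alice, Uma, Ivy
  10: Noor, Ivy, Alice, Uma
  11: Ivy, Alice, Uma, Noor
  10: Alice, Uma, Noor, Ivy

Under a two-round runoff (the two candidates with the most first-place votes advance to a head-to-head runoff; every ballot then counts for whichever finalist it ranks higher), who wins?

Round 1 first-place votes: Uma 0, Noor 22, Alice 21, Ivy 11. Noor and Alice advance.
Runoff: Noor is ranked above Alice on 22 ballots, Alice above Noor on 32.

Alice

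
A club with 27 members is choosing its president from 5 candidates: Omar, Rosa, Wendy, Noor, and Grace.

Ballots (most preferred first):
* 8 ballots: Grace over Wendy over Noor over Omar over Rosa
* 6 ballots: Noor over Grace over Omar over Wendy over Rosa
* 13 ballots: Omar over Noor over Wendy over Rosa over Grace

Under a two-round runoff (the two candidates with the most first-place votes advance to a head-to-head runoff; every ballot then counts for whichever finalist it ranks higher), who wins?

Round 1 first-place votes: Omar 13, Rosa 0, Wendy 0, Noor 6, Grace 8. Omar and Grace advance.
Runoff: Omar is ranked above Grace on 13 ballots, Grace above Omar on 14.

Grace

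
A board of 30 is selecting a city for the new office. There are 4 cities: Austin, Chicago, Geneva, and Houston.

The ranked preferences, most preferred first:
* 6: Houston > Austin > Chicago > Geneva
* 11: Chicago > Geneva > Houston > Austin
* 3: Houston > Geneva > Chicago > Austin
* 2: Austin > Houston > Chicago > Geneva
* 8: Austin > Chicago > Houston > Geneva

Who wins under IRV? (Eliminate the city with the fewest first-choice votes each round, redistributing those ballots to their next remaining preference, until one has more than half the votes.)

Round 1: Austin 10, Chicago 11, Geneva 0, Houston 9. Geneva eliminated.
Round 2: Austin 10, Chicago 11, Houston 9. Houston eliminated.
Round 3: Austin 16, Chicago 14. Austin has a majority (≥16).

Austin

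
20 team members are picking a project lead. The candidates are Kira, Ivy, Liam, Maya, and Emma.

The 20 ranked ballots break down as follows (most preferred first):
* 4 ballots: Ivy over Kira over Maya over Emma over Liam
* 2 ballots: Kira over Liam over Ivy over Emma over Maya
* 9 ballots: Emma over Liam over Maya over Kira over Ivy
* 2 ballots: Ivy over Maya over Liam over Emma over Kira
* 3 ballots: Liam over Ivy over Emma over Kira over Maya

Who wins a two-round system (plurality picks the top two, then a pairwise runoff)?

Ivy

Round 1 first-place votes: Kira 2, Ivy 6, Liam 3, Maya 0, Emma 9. Emma and Ivy advance.
Runoff: Emma is ranked above Ivy on 9 ballots, Ivy above Emma on 11.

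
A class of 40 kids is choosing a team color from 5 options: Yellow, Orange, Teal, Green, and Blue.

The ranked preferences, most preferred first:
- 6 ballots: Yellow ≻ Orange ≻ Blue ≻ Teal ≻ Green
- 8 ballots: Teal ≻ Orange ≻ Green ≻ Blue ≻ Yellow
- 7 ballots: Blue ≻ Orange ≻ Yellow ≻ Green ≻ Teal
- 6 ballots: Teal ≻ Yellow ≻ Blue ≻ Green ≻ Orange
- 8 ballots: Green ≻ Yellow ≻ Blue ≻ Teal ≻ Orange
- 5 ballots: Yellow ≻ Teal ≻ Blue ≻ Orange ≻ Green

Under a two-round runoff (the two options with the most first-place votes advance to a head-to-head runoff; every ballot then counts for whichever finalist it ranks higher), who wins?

Yellow

Round 1 first-place votes: Yellow 11, Orange 0, Teal 14, Green 8, Blue 7. Teal and Yellow advance.
Runoff: Teal is ranked above Yellow on 14 ballots, Yellow above Teal on 26.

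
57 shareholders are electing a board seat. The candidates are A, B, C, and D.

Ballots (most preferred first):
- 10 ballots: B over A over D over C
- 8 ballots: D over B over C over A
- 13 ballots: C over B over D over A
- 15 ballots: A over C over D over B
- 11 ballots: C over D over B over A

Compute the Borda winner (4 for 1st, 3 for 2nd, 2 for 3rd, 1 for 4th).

C

A: 10×3 + 8×1 + 13×1 + 15×4 + 11×1 = 122
B: 10×4 + 8×3 + 13×3 + 15×1 + 11×2 = 140
C: 10×1 + 8×2 + 13×4 + 15×3 + 11×4 = 167
D: 10×2 + 8×4 + 13×2 + 15×2 + 11×3 = 141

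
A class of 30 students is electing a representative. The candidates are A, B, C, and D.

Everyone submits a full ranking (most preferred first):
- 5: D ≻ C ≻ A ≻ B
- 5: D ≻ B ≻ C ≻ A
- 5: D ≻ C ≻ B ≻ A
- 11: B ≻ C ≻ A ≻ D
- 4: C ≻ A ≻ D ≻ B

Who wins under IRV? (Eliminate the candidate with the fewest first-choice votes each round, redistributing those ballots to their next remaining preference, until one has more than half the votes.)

Round 1: A 0, B 11, C 4, D 15. A eliminated.
Round 2: B 11, C 4, D 15. C eliminated.
Round 3: B 11, D 19. D has a majority (≥16).

D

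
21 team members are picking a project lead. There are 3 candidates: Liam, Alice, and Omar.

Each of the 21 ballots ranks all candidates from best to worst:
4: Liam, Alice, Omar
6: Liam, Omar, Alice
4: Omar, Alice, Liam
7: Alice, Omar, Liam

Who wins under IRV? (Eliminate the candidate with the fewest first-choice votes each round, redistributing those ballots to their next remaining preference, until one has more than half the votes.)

Round 1: Liam 10, Alice 7, Omar 4. Omar eliminated.
Round 2: Liam 10, Alice 11. Alice has a majority (≥11).

Alice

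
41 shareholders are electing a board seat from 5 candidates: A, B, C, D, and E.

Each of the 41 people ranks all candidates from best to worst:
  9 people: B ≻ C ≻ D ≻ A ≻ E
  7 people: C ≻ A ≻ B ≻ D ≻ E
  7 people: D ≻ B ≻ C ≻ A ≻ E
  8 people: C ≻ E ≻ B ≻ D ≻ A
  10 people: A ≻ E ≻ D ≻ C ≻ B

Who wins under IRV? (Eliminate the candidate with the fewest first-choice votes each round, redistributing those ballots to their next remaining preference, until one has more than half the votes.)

C

Round 1: A 10, B 9, C 15, D 7, E 0. E eliminated.
Round 2: A 10, B 9, C 15, D 7. D eliminated.
Round 3: A 10, B 16, C 15. A eliminated.
Round 4: B 16, C 25. C has a majority (≥21).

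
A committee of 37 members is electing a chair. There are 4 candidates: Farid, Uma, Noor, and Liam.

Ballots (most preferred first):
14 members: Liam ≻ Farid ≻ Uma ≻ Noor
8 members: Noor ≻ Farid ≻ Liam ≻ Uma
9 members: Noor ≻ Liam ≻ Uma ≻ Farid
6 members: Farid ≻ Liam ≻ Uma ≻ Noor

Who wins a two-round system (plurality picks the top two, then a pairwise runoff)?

Round 1 first-place votes: Farid 6, Uma 0, Noor 17, Liam 14. Noor and Liam advance.
Runoff: Noor is ranked above Liam on 17 ballots, Liam above Noor on 20.

Liam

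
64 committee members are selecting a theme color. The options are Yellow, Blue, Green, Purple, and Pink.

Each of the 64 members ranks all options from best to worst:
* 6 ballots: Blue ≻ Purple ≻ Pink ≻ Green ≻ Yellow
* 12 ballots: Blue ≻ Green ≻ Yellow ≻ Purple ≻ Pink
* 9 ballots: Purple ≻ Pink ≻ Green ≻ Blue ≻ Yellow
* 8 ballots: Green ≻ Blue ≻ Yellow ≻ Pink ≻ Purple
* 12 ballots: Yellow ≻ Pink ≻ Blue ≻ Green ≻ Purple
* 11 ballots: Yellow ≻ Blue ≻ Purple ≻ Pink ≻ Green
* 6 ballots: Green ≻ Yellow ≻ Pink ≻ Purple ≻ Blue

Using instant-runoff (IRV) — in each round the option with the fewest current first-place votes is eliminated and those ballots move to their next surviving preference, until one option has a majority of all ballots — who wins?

Green

Round 1: Yellow 23, Blue 18, Green 14, Purple 9, Pink 0. Pink eliminated.
Round 2: Yellow 23, Blue 18, Green 14, Purple 9. Purple eliminated.
Round 3: Yellow 23, Blue 18, Green 23. Blue eliminated.
Round 4: Yellow 23, Green 41. Green has a majority (≥33).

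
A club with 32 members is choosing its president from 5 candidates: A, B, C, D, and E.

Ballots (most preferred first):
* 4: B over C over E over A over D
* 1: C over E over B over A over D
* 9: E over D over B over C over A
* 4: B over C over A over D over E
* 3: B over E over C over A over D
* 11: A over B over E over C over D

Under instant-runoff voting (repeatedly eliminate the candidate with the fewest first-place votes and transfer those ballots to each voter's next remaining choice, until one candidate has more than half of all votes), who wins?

B

Round 1: A 11, B 11, C 1, D 0, E 9. D eliminated.
Round 2: A 11, B 11, C 1, E 9. C eliminated.
Round 3: A 11, B 11, E 10. E eliminated.
Round 4: A 11, B 21. B has a majority (≥17).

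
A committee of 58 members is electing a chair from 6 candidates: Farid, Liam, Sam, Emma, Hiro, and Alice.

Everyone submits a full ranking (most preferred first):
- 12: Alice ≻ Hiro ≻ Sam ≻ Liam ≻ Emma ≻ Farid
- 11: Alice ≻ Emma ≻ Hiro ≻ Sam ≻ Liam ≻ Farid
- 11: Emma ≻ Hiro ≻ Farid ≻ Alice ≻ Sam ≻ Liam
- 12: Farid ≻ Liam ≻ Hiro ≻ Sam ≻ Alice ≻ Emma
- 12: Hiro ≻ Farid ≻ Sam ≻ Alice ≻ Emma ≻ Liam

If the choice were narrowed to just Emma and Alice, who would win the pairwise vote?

Emma is ranked above Alice on 11 ballots; Alice above Emma on 47.

Alice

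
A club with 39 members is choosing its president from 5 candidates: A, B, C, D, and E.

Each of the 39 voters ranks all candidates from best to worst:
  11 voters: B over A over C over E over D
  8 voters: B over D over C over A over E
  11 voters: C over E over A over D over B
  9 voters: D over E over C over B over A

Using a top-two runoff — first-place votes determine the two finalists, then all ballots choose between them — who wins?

Round 1 first-place votes: A 0, B 19, C 11, D 9, E 0. B and C advance.
Runoff: B is ranked above C on 19 ballots, C above B on 20.

C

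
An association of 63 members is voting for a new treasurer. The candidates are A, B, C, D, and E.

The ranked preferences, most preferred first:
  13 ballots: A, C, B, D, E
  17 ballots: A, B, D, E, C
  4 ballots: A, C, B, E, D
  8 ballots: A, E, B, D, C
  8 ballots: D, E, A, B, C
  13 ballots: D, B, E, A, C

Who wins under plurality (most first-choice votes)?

A

First-place votes: A 42, B 0, C 0, D 21, E 0.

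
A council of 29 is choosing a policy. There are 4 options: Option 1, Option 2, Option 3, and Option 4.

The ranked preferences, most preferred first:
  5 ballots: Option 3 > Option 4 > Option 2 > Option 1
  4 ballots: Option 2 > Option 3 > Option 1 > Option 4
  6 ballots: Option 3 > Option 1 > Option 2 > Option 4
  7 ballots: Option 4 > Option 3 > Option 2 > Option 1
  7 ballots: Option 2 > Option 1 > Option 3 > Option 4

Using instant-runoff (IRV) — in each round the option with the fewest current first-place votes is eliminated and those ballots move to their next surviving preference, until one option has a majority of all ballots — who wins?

Option 3

Round 1: Option 1 0, Option 2 11, Option 3 11, Option 4 7. Option 1 eliminated.
Round 2: Option 2 11, Option 3 11, Option 4 7. Option 4 eliminated.
Round 3: Option 2 11, Option 3 18. Option 3 has a majority (≥15).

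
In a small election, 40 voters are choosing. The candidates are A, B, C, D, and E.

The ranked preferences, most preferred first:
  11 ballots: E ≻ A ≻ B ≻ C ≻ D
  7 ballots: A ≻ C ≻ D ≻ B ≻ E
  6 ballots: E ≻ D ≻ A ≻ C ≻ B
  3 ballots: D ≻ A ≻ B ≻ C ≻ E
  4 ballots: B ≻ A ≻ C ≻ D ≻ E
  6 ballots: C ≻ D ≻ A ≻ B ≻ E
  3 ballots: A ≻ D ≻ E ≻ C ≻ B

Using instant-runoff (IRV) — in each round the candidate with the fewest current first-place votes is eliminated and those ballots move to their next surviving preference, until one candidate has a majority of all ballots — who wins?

A

Round 1: A 10, B 4, C 6, D 3, E 17. D eliminated.
Round 2: A 13, B 4, C 6, E 17. B eliminated.
Round 3: A 17, C 6, E 17. C eliminated.
Round 4: A 23, E 17. A has a majority (≥21).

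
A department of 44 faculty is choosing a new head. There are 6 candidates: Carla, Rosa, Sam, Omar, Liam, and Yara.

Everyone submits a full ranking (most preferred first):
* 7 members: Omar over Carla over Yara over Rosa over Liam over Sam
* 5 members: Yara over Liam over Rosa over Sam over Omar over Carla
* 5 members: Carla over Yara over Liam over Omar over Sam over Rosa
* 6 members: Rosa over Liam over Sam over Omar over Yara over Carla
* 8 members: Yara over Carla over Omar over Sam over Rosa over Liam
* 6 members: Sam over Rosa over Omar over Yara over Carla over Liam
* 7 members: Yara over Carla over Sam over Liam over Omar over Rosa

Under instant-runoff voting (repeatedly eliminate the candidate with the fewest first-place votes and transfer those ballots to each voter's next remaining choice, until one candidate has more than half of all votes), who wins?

Yara

Round 1: Carla 5, Rosa 6, Sam 6, Omar 7, Liam 0, Yara 20. Liam eliminated.
Round 2: Carla 5, Rosa 6, Sam 6, Omar 7, Yara 20. Carla eliminated.
Round 3: Rosa 6, Sam 6, Omar 7, Yara 25. Yara has a majority (≥23).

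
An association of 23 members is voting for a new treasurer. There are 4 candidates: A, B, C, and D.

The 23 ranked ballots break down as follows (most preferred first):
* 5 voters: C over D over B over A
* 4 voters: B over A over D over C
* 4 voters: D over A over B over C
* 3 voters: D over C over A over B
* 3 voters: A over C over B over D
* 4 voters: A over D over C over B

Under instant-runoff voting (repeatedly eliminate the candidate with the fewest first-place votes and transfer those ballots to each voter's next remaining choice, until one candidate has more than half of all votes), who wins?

Round 1: A 7, B 4, C 5, D 7. B eliminated.
Round 2: A 11, C 5, D 7. C eliminated.
Round 3: A 11, D 12. D has a majority (≥12).

D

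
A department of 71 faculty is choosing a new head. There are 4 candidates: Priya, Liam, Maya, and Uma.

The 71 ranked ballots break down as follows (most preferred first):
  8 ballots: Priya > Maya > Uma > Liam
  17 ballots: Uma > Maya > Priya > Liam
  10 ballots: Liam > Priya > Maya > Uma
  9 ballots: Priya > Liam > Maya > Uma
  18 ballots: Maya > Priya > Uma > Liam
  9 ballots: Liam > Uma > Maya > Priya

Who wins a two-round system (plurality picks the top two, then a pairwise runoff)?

Round 1 first-place votes: Priya 17, Liam 19, Maya 18, Uma 17. Liam and Maya advance.
Runoff: Liam is ranked above Maya on 28 ballots, Maya above Liam on 43.

Maya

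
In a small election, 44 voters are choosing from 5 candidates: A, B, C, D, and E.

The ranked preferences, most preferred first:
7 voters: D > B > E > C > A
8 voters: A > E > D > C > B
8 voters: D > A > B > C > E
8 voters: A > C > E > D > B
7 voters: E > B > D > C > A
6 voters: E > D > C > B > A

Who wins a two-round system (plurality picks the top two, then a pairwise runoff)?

D

Round 1 first-place votes: A 16, B 0, C 0, D 15, E 13. A and D advance.
Runoff: A is ranked above D on 16 ballots, D above A on 28.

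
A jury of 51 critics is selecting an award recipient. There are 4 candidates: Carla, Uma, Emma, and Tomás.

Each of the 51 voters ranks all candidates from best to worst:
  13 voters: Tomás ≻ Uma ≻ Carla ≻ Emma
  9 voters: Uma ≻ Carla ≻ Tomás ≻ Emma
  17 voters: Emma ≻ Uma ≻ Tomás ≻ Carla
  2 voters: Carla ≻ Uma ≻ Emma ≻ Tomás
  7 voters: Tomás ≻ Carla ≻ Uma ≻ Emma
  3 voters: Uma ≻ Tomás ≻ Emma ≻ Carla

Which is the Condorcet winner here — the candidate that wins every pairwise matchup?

Uma vs Carla: 42–9
Uma vs Emma: 34–17
Uma vs Tomás: 31–20
Uma beats every other candidate.

Uma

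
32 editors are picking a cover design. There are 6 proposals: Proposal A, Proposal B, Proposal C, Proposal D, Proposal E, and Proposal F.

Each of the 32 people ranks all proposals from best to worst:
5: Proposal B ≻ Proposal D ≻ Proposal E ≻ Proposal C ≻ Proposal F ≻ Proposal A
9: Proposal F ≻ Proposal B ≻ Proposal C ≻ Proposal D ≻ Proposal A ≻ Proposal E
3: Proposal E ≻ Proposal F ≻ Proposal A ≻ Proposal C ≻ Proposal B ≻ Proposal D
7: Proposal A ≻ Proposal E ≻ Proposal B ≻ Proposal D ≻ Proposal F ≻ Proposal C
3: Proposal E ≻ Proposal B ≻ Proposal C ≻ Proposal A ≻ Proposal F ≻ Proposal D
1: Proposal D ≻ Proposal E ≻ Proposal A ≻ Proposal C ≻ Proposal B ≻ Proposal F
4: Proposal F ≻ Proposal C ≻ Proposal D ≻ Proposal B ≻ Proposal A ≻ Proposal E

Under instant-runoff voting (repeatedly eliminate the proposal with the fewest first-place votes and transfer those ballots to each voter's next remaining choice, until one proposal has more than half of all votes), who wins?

Proposal E

Round 1: Proposal A 7, Proposal B 5, Proposal C 0, Proposal D 1, Proposal E 6, Proposal F 13. Proposal C eliminated.
Round 2: Proposal A 7, Proposal B 5, Proposal D 1, Proposal E 6, Proposal F 13. Proposal D eliminated.
Round 3: Proposal A 7, Proposal B 5, Proposal E 7, Proposal F 13. Proposal B eliminated.
Round 4: Proposal A 7, Proposal E 12, Proposal F 13. Proposal A eliminated.
Round 5: Proposal E 19, Proposal F 13. Proposal E has a majority (≥17).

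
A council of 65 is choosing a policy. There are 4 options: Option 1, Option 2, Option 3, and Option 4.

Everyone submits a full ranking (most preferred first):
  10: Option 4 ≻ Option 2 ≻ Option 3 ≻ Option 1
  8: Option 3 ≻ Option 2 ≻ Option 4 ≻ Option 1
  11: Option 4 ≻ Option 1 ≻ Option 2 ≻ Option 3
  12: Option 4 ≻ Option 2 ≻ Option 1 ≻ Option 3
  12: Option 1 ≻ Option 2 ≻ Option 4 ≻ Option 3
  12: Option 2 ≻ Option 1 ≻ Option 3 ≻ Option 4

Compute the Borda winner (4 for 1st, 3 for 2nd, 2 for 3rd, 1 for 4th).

Option 1: 10×1 + 8×1 + 11×3 + 12×2 + 12×4 + 12×3 = 159
Option 2: 10×3 + 8×3 + 11×2 + 12×3 + 12×3 + 12×4 = 196
Option 3: 10×2 + 8×4 + 11×1 + 12×1 + 12×1 + 12×2 = 111
Option 4: 10×4 + 8×2 + 11×4 + 12×4 + 12×2 + 12×1 = 184

Option 2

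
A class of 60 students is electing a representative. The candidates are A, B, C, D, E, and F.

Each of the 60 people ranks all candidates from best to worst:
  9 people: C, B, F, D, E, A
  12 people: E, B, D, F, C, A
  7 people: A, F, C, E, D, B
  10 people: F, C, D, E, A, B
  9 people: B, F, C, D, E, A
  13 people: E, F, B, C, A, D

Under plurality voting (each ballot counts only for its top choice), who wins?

First-place votes: A 7, B 9, C 9, D 0, E 25, F 10.

E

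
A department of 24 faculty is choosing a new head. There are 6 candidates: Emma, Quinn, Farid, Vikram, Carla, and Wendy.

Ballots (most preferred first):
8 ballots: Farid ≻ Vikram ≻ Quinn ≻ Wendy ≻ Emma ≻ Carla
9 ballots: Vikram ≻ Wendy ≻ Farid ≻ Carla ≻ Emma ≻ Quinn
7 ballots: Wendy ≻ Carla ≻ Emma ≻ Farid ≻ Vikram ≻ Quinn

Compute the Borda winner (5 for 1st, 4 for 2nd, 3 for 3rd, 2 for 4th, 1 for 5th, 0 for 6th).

Wendy

Emma: 8×1 + 9×1 + 7×3 = 38
Quinn: 8×3 + 9×0 + 7×0 = 24
Farid: 8×5 + 9×3 + 7×2 = 81
Vikram: 8×4 + 9×5 + 7×1 = 84
Carla: 8×0 + 9×2 + 7×4 = 46
Wendy: 8×2 + 9×4 + 7×5 = 87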